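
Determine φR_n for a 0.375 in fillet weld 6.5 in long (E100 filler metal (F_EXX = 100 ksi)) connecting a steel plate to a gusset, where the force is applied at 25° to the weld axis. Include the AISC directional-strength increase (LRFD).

t_e = 0.707 × 0.375 = 0.2651 in; A_we = 0.2651 × 6.5 = 1.723 in².
Directional factor: 1.0 + 0.5 sin^1.5(25°) = 1.137.
F_nw = 0.6 × 100 × 1.137 = 68.24 ksi.
φR_n = 0.75 × 68.24 × 1.723 = 88.2 kip.

φR_n ≈ 88.2 kip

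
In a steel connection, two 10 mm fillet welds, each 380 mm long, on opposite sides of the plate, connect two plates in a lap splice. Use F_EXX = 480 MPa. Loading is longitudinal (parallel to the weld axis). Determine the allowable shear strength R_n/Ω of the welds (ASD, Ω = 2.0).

R_n/Ω ≈ 774 kN

Effective throat t_e = 0.707 × 10 = 7.07 mm.
Total length L = 760 mm; A_we = 7.07 × 760 = 5373 mm².
F_nw = 0.6 F_EXX = 0.6 × 480 = 288 MPa.
R_n = 288 × 5373 × 10⁻³ = 1547 kN; R_n/Ω = 1547/2.0 = 773.7 kN.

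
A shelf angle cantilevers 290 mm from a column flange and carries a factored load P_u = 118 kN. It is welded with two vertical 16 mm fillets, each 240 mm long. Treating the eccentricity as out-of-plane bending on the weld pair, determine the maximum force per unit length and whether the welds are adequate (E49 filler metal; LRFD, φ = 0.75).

f_max ≈ 1800 N/mm; adequate

E49XX → F_EXX = 490 MPa.
L_w = 2 × 240 = 480 mm; section modulus (unit throat) S = 2 × L²/6 = 19200 mm².
Direct shear f_v = P/L_w = 118×10³/480 = 245.8 N/mm.
Moment M = P × e = 118×10³ × 290 = 34220000 N·mm; bending f_b = M/S = 1782 N/mm.
f_max = √(f_v² + f_b²) = √(245.8² + 1782²) = 1799 N/mm.
φr_n = 0.75 × 0.6 × 490 × (0.707 × 16) = 2494 N/mm → adequate.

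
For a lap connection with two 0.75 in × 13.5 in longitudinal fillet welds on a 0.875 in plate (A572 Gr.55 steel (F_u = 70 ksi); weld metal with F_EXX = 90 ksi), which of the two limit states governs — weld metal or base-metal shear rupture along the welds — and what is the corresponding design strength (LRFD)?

t_e = 0.707 × 0.75 = 0.5302 in; L = 27 in.
Weld metal: φR_n = 0.75 × 0.6 × 90 × 0.5302 × 27 = 579.8 kip.
Base metal (shear rupture): φR_n = 0.75 × 0.6 × 70 × 0.875 × 27 = 744.2 kip.
Governing: weld metal.

φR_n ≈ 580 kip (weld metal governs)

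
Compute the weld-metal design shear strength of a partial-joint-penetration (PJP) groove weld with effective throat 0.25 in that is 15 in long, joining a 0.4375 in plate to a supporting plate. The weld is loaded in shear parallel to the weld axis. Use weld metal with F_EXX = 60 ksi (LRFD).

φR_n ≈ 101 kip

Effective throat (given) t_e = 0.25 in.
A_we = 0.25 × 15 = 3.75 in².
F_nw = 0.6 F_EXX = 36 ksi.
φR_n = 0.75 × 36 × 3.75 = 101.2 kip.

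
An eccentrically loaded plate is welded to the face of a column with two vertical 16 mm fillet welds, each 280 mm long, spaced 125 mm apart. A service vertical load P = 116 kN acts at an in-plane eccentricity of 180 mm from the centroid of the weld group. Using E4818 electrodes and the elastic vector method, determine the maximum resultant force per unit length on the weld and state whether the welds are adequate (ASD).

E48XX → F_EXX = 480 MPa.
Total weld length L_w = 560 mm. Treat welds as unit-width lines.
Polar moment about centroid: J = 2[d³/12 + d(b/2)²] = 2[280³/12 + 280×62.5²] = 5846000 mm³.
Direct shear f_v = P/L_w = 116×10³ / 560 = 207.1 N/mm (vertical).
Torsion M = P·e = 116×10³ × 180 = 20880000 N·mm.
Critical point at (x, y) = (62.5, 140) from centroid. f_tx = M·y/J = 500 N/mm; f_ty = M·x/J = 223.2 N/mm.
Resultant f_max = √[f_tx² + (f_v + f_ty)²] = √[500² + (207.1 + 223.2)²] = 659.7 N/mm.
Capacity per unit length: r_n/Ω = (1/2.0) × 0.6 × 480 × (0.707 × 16) = 1629 N/mm.
659.7 ≤ 1629 → adequate.

f_max ≈ 660 N/mm; adequate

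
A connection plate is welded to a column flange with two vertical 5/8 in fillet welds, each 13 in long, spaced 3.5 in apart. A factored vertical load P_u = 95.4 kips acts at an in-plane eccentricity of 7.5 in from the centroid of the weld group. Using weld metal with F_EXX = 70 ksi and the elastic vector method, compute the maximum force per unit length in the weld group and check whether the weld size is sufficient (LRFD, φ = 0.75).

Total weld length L_w = 26 in. Treat welds as unit-width lines.
Polar moment about centroid: J = 2[d³/12 + d(b/2)²] = 2[13³/12 + 13×1.75²] = 445.8 in³.
Direct shear f_v = P/L_w = 95.4 / 26 = 3.669 kip/in (vertical).
Torsion M = P·e = 95.4 × 7.5 = 715.5 kip·in.
Critical point at (x, y) = (1.75, 6.5) from centroid. f_tx = M·y/J = 10.43 kip/in; f_ty = M·x/J = 2.809 kip/in.
Resultant f_max = √[f_tx² + (f_v + f_ty)²] = √[10.43² + (3.669 + 2.809)²] = 12.28 kip/in.
Capacity per unit length: φr_n = 0.75 × 0.6 × 70 × (0.707 × 0.625) = 13.92 kip/in.
12.28 ≤ 13.92 → adequate.

f_max ≈ 12.3 kip/in; adequate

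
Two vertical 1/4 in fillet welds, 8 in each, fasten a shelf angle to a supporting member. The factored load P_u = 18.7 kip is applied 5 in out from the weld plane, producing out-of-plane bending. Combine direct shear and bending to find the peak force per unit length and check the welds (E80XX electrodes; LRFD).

f_max ≈ 4.54 kip/in; adequate

E80XX → F_EXX = 80 ksi.
L_w = 2 × 8 = 16 in; section modulus (unit throat) S = 2 × L²/6 = 21.33 in².
Direct shear f_v = P/L_w = 18.7/16 = 1.169 kip/in.
Moment M = P × e = 18.7 × 5 = 93.5 kip·in; bending f_b = M/S = 4.383 kip/in.
f_max = √(f_v² + f_b²) = √(1.169² + 4.383²) = 4.536 kip/in.
φr_n = 0.75 × 0.6 × 80 × (0.707 × 0.25) = 6.363 kip/in → adequate.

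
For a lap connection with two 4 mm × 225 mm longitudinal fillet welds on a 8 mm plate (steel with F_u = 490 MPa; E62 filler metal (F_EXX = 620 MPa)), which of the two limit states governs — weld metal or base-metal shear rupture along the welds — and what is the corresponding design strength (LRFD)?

t_e = 0.707 × 4 = 2.828 mm; L = 450 mm.
Weld metal: φR_n = 0.75 × 0.6 × 620 × 2.828 × 450 × 10⁻³ = 355.1 kN.
Base metal (shear rupture): φR_n = 0.75 × 0.6 × 490 × 8 × 450 × 10⁻³ = 793.8 kN.
Governing: weld metal.

φR_n ≈ 355 kN (weld metal governs)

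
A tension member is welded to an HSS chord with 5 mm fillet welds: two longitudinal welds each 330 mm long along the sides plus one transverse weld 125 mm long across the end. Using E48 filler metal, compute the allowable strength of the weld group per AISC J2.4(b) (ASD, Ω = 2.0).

R_n/Ω ≈ 400 kN

E48XX → F_EXX = 480 MPa.
t_e = 0.707 × 5 = 3.535 mm.
R_nwl = 0.6 × 480 × 3.535 × 660 × 10⁻³ = 671.9 kN (longitudinal, 2 welds).
R_nwt = 0.6 × 480 × 3.535 × 125 × 10⁻³ = 127.3 kN (transverse, base value).
(i) R_nwl + R_nwt = 799.2 kN; (ii) 0.85 R_nwl + 1.5 R_nwt = 762 kN.
R_n = max = 799.2 kN [governs: (i)]; R_n/Ω = 399.6 kN.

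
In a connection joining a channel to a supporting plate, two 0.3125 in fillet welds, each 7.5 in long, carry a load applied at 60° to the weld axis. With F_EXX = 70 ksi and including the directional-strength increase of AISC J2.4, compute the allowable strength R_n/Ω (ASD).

t_e = 0.707 × 0.3125 = 0.2209 in; A_we = 0.2209 × 15 = 3.314 in².
Directional factor: 1.0 + 0.5 sin^1.5(60°) = 1.403.
F_nw = 0.6 × 70 × 1.403 = 58.92 ksi.
R_n/Ω = (58.92 × 3.314) / 2.0 = 97.64 kip.

R_n/Ω ≈ 97.6 kip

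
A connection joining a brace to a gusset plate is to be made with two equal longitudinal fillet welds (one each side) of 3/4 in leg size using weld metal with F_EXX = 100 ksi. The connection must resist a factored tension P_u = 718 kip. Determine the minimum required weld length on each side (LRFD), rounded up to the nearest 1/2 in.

Throat t_e = 0.707 × 0.75 = 0.5302 in.
φr_n = 0.75 × 0.6 × 100 × 0.5302 = 23.86 kip/in.
L_req = P_u / φr_n = 718 / 23.86 = 30.09 in total.
Per side: 30.09 / 2 = 15.05 in.
Round up → use L = 15.5 in on each side.

L = 15.5 in on each side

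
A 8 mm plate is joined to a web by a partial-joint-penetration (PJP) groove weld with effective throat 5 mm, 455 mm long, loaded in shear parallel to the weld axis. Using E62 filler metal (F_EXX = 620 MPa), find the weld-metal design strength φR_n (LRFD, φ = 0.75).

Effective throat (given) t_e = 5 mm.
A_we = 5 × 455 = 2275 mm².
F_nw = 0.6 F_EXX = 372 MPa.
φR_n = 0.75 × 372 × 2275 × 10⁻³ = 634.7 kN.

φR_n ≈ 635 kN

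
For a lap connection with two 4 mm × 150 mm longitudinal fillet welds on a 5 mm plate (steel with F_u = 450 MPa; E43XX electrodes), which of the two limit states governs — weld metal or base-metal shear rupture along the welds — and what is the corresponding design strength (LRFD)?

φR_n ≈ 164 kN (weld metal governs)

E43XX → F_EXX = 430 MPa.
t_e = 0.707 × 4 = 2.828 mm; L = 300 mm.
Weld metal: φR_n = 0.75 × 0.6 × 430 × 2.828 × 300 × 10⁻³ = 164.2 kN.
Base metal (shear rupture): φR_n = 0.75 × 0.6 × 450 × 5 × 300 × 10⁻³ = 303.8 kN.
Governing: weld metal.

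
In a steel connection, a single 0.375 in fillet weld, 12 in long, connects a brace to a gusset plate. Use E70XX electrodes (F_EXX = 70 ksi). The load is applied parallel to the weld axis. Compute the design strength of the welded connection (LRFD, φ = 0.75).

Effective throat t_e = 0.707 × 0.375 = 0.2651 in.
Total length L = 12 in; A_we = 0.2651 × 12 = 3.181 in².
F_nw = 0.6 F_EXX = 0.6 × 70 = 42 ksi.
φR_n = 0.75 × 42 × 3.181 = 100.2 kip.

φR_n ≈ 100 kip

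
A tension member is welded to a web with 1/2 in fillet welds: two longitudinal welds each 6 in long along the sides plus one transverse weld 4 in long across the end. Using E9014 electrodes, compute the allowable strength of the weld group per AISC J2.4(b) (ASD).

E90XX → F_EXX = 90 ksi.
t_e = 0.707 × 0.5 = 0.3535 in.
R_nwl = 0.6 × 90 × 0.3535 × 12 = 229.1 kips (longitudinal, 2 welds).
R_nwt = 0.6 × 90 × 0.3535 × 4 = 76.36 kips (transverse, base value).
(i) R_nwl + R_nwt = 305.4 kips; (ii) 0.85 R_nwl + 1.5 R_nwt = 309.2 kips.
R_n = max = 309.2 kips [governs: (ii)]; R_n/Ω = 154.6 kips.

R_n/Ω ≈ 155 kips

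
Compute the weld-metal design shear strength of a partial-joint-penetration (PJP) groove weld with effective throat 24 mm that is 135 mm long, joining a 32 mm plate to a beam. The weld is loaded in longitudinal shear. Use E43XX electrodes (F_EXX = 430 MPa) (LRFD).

φR_n ≈ 627 kN

Effective throat (given) t_e = 24 mm.
A_we = 24 × 135 = 3240 mm².
F_nw = 0.6 F_EXX = 258 MPa.
φR_n = 0.75 × 258 × 3240 × 10⁻³ = 626.9 kN.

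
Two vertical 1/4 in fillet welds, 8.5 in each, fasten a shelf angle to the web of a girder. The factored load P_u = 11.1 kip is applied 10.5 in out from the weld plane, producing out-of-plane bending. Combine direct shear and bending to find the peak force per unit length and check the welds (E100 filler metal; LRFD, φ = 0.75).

f_max ≈ 4.88 kip/in; adequate

E100XX → F_EXX = 100 ksi.
L_w = 2 × 8.5 = 17 in; section modulus (unit throat) S = 2 × L²/6 = 24.08 in².
Direct shear f_v = P/L_w = 11.1/17 = 0.6529 kip/in.
Moment M = P × e = 11.1 × 10.5 = 116.55 kip·in; bending f_b = M/S = 4.839 kip/in.
f_max = √(f_v² + f_b²) = √(0.6529² + 4.839²) = 4.883 kip/in.
φr_n = 0.75 × 0.6 × 100 × (0.707 × 0.25) = 7.954 kip/in → adequate.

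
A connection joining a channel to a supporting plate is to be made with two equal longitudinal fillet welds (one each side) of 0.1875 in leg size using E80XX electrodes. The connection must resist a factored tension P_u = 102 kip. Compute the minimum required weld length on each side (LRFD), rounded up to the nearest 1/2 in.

L = 11 in on each side

E80XX → F_EXX = 80 ksi.
Throat t_e = 0.707 × 0.1875 = 0.1326 in.
φr_n = 0.75 × 0.6 × 80 × 0.1326 = 4.772 kip/in.
L_req = P_u / φr_n = 102 / 4.772 = 21.37 in total.
Per side: 21.37 / 2 = 10.69 in.
Round up → use L = 11 in on each side.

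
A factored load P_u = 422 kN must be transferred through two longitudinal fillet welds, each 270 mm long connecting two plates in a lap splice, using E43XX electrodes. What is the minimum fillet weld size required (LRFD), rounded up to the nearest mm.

E43XX → F_EXX = 430 MPa.
Total weld length L = 540 mm.
Required throat t_e = P_u / (φ × 0.6 F_EXX × L) = 422 / (0.75 × 0.6 × 430 × 540 × 10⁻³) = 4.039 mm.
Required leg w = t_e / 0.707 = 5.712 mm → use 6 mm.

w = 6 mm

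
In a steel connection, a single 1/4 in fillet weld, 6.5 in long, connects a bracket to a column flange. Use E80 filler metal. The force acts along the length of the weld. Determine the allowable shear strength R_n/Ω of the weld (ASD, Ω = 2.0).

R_n/Ω ≈ 27.6 kips

E80XX → F_EXX = 80 ksi.
Effective throat t_e = 0.707 × 0.25 = 0.1767 in.
Total length L = 6.5 in; A_we = 0.1767 × 6.5 = 1.149 in².
F_nw = 0.6 F_EXX = 0.6 × 80 = 48 ksi.
R_n = 48 × 1.149 = 55.15 kips; R_n/Ω = 55.15/2.0 = 27.57 kips.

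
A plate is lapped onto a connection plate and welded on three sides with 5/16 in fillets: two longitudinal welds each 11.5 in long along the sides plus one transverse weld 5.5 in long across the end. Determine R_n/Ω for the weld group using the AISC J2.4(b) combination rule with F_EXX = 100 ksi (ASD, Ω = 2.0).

t_e = 0.707 × 0.3125 = 0.2209 in.
R_nwl = 0.6 × 100 × 0.2209 × 23 = 304.9 kip (longitudinal, 2 welds).
R_nwt = 0.6 × 100 × 0.2209 × 5.5 = 72.91 kip (transverse, base value).
(i) R_nwl + R_nwt = 377.8 kip; (ii) 0.85 R_nwl + 1.5 R_nwt = 368.5 kip.
R_n = max = 377.8 kip [governs: (i)]; R_n/Ω = 188.9 kip.

R_n/Ω ≈ 189 kip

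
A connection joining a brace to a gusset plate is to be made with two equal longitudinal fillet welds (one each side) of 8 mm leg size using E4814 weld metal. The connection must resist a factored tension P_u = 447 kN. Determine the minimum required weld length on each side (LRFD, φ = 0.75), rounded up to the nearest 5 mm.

E48XX → F_EXX = 480 MPa.
Throat t_e = 0.707 × 8 = 5.656 mm.
φr_n = 0.75 × 0.6 × 480 × 5.656 × 10⁻³ = 1.222 kN/mm.
L_req = P_u / φr_n = 447 / 1.222 = 365.9 mm total.
Per side: 365.9 / 2 = 182.9 mm.
Round up → use L = 185 mm on each side.

L = 185 mm on each side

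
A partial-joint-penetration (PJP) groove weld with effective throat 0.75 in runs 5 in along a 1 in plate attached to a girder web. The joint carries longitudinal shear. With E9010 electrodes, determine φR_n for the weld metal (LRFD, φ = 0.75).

E90XX → F_EXX = 90 ksi.
Effective throat (given) t_e = 0.75 in.
A_we = 0.75 × 5 = 3.75 in².
F_nw = 0.6 F_EXX = 54 ksi.
φR_n = 0.75 × 54 × 3.75 = 151.9 kip.

φR_n ≈ 152 kip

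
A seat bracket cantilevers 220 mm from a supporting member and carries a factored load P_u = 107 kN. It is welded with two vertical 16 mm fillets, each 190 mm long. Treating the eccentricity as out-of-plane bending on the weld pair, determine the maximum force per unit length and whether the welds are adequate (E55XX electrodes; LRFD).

f_max ≈ 1980 N/mm; adequate

E55XX → F_EXX = 550 MPa.
L_w = 2 × 190 = 380 mm; section modulus (unit throat) S = 2 × L²/6 = 12030 mm².
Direct shear f_v = P/L_w = 107×10³/380 = 281.6 N/mm.
Moment M = P × e = 107×10³ × 220 = 23540000 N·mm; bending f_b = M/S = 1956 N/mm.
f_max = √(f_v² + f_b²) = √(281.6² + 1956²) = 1976 N/mm.
φr_n = 0.75 × 0.6 × 550 × (0.707 × 16) = 2800 N/mm → adequate.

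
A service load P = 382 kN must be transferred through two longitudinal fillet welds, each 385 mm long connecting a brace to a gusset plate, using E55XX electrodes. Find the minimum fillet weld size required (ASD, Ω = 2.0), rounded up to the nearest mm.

w = 5 mm

E55XX → F_EXX = 550 MPa.
Total weld length L = 770 mm.
Required throat t_e = P × Ω / (0.6 F_EXX × L) = 382 × 2.0 / (0.6 × 550 × 770 × 10⁻³) = 3.007 mm.
Required leg w = t_e / 0.707 = 4.253 mm → use 5 mm.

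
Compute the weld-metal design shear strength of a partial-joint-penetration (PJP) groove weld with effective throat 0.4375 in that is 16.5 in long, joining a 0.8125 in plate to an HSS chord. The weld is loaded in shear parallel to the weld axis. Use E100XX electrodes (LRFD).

E100XX → F_EXX = 100 ksi.
Effective throat (given) t_e = 0.4375 in.
A_we = 0.4375 × 16.5 = 7.219 in².
F_nw = 0.6 F_EXX = 60 ksi.
φR_n = 0.75 × 60 × 7.219 = 324.8 kips.

φR_n ≈ 325 kips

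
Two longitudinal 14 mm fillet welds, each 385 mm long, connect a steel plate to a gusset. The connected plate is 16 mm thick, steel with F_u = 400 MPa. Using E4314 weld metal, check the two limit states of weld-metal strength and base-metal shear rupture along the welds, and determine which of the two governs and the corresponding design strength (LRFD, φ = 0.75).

φR_n ≈ 1470 kN (weld metal governs)

E43XX → F_EXX = 430 MPa.
t_e = 0.707 × 14 = 9.898 mm; L = 770 mm.
Weld metal: φR_n = 0.75 × 0.6 × 430 × 9.898 × 770 × 10⁻³ = 1475 kN.
Base metal (shear rupture): φR_n = 0.75 × 0.6 × 400 × 16 × 770 × 10⁻³ = 2218 kN.
Governing: weld metal.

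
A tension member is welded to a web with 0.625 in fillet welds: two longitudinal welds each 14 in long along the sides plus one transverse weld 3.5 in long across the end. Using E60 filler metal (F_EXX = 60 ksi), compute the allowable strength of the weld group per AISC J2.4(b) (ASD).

R_n/Ω ≈ 251 kip

t_e = 0.707 × 0.625 = 0.4419 in.
R_nwl = 0.6 × 60 × 0.4419 × 28 = 445.4 kip (longitudinal, 2 welds).
R_nwt = 0.6 × 60 × 0.4419 × 3.5 = 55.68 kip (transverse, base value).
(i) R_nwl + R_nwt = 501.1 kip; (ii) 0.85 R_nwl + 1.5 R_nwt = 462.1 kip.
R_n = max = 501.1 kip [governs: (i)]; R_n/Ω = 250.5 kip.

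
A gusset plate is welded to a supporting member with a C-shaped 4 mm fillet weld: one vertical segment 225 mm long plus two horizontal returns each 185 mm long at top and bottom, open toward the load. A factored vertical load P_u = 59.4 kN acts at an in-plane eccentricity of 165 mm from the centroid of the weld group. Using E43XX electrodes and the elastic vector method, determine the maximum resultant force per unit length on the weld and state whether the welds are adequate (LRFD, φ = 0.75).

f_max ≈ 294 N/mm; adequate

E43XX → F_EXX = 430 MPa.
Total weld length L_w = 595 mm. Treat welds as unit-width lines.
Centroid: x̄ = 2×185×92.5 / 595 = 57.52 mm from the vertical weld.
Polar moment about centroid: J = I_x + I_y = [225³/12 + 2×185×112.5²] + [225×57.52² + 2(185³/12 + 185×34.98²)] = 7884000 mm³.
Direct shear f_v = P/L_w = 59.4×10³ / 595 = 99.83 N/mm (vertical).
Torsion M = P·e = 59.4×10³ × 165 = 9801000 N·mm.
Critical point at (x, y) = (127.5, 112.5) from centroid. f_tx = M·y/J = 139.8 N/mm; f_ty = M·x/J = 158.5 N/mm.
Resultant f_max = √[f_tx² + (f_v + f_ty)²] = √[139.8² + (99.83 + 158.5)²] = 293.7 N/mm.
Capacity per unit length: φr_n = 0.75 × 0.6 × 430 × (0.707 × 4) = 547.2 N/mm.
293.7 ≤ 547.2 → adequate.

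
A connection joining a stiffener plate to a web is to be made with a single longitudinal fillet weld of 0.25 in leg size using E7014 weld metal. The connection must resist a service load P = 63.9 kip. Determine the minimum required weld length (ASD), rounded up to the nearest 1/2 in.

E70XX → F_EXX = 70 ksi.
Throat t_e = 0.707 × 0.25 = 0.1767 in.
r_n/Ω = (0.6 × 70 × 0.1767) / 2.0 = 3.712 kip/in.
L_req = P / (r_n/Ω) = 63.9 / 3.712 = 17.22 in total.
Round up → use L = 17.5 in.

L = 17.5 in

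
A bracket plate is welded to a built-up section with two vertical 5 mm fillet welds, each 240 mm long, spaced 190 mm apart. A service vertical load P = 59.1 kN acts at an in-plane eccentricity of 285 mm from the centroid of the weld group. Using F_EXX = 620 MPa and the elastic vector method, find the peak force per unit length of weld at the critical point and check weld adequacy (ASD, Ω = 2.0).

Total weld length L_w = 480 mm. Treat welds as unit-width lines.
Polar moment about centroid: J = 2[d³/12 + d(b/2)²] = 2[240³/12 + 240×95²] = 6636000 mm³.
Direct shear f_v = P/L_w = 59.1×10³ / 480 = 123.1 N/mm (vertical).
Torsion M = P·e = 59.1×10³ × 285 = 16844000 N·mm.
Critical point at (x, y) = (95, 120) from centroid. f_tx = M·y/J = 304.6 N/mm; f_ty = M·x/J = 241.1 N/mm.
Resultant f_max = √[f_tx² + (f_v + f_ty)²] = √[304.6² + (123.1 + 241.1)²] = 474.8 N/mm.
Capacity per unit length: r_n/Ω = (1/2.0) × 0.6 × 620 × (0.707 × 5) = 657.5 N/mm.
474.8 ≤ 657.5 → adequate.

f_max ≈ 475 N/mm; adequate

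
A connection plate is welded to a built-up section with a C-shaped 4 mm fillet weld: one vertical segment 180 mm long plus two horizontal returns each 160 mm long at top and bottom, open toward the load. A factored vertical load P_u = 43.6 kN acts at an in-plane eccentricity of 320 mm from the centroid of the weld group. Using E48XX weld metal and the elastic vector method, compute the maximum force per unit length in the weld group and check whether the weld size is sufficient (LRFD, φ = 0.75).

f_max ≈ 508 N/mm; adequate

E48XX → F_EXX = 480 MPa.
Total weld length L_w = 500 mm. Treat welds as unit-width lines.
Centroid: x̄ = 2×160×80 / 500 = 51.2 mm from the vertical weld.
Polar moment about centroid: J = I_x + I_y = [180³/12 + 2×160×90²] + [180×51.2² + 2(160³/12 + 160×28.8²)] = 4498000 mm³.
Direct shear f_v = P/L_w = 43.6×10³ / 500 = 87.2 N/mm (vertical).
Torsion M = P·e = 43.6×10³ × 320 = 13952000 N·mm.
Critical point at (x, y) = (108.8, 90) from centroid. f_tx = M·y/J = 279.2 N/mm; f_ty = M·x/J = 337.5 N/mm.
Resultant f_max = √[f_tx² + (f_v + f_ty)²] = √[279.2² + (87.2 + 337.5)²] = 508.2 N/mm.
Capacity per unit length: φr_n = 0.75 × 0.6 × 480 × (0.707 × 4) = 610.8 N/mm.
508.2 ≤ 610.8 → adequate.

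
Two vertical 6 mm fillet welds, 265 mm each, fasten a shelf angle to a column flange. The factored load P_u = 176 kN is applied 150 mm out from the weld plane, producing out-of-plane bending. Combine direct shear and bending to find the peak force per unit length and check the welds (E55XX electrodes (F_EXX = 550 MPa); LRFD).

f_max ≈ 1180 N/mm; NOT adequate

L_w = 2 × 265 = 530 mm; section modulus (unit throat) S = 2 × L²/6 = 23410 mm².
Direct shear f_v = P/L_w = 176×10³/530 = 332.1 N/mm.
Moment M = P × e = 176×10³ × 150 = 26400000 N·mm; bending f_b = M/S = 1128 N/mm.
f_max = √(f_v² + f_b²) = √(332.1² + 1128²) = 1176 N/mm.
φr_n = 0.75 × 0.6 × 550 × (0.707 × 6) = 1050 N/mm → NOT adequate.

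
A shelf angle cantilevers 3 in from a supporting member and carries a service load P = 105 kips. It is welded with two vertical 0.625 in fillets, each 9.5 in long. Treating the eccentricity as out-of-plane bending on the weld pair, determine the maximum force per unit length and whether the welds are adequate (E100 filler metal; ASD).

f_max ≈ 11.8 kip/in; adequate

E100XX → F_EXX = 100 ksi.
L_w = 2 × 9.5 = 19 in; section modulus (unit throat) S = 2 × L²/6 = 30.08 in².
Direct shear f_v = P/L_w = 105/19 = 5.526 kip/in.
Moment M = P × e = 105 × 3 = 315 kip·in; bending f_b = M/S = 10.47 kip/in.
f_max = √(f_v² + f_b²) = √(5.526² + 10.47²) = 11.84 kip/in.
r_n/Ω = (1/2.0) × 0.6 × 100 × (0.707 × 0.625) = 13.26 kip/in → adequate.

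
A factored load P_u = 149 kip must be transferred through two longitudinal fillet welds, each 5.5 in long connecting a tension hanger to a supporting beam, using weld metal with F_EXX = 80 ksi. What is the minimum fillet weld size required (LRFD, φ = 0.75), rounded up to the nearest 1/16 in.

Total weld length L = 11 in.
Required throat t_e = P_u / (φ × 0.6 F_EXX × L) = 149 / (0.75 × 0.6 × 80 × 11) = 0.3763 in.
Required leg w = t_e / 0.707 = 0.5322 in → use 9/16 in.

w = 9/16 in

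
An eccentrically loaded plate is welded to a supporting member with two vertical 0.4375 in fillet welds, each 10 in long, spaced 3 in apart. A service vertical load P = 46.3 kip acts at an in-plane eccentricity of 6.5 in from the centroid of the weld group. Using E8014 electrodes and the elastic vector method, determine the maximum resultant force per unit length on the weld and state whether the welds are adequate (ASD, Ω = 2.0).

E80XX → F_EXX = 80 ksi.
Total weld length L_w = 20 in. Treat welds as unit-width lines.
Polar moment about centroid: J = 2[d³/12 + d(b/2)²] = 2[10³/12 + 10×1.5²] = 211.7 in³.
Direct shear f_v = P/L_w = 46.3 / 20 = 2.315 kip/in (vertical).
Torsion M = P·e = 46.3 × 6.5 = 300.95 kip·in.
Critical point at (x, y) = (1.5, 5) from centroid. f_tx = M·y/J = 7.109 kip/in; f_ty = M·x/J = 2.133 kip/in.
Resultant f_max = √[f_tx² + (f_v + f_ty)²] = √[7.109² + (2.315 + 2.133)²] = 8.386 kip/in.
Capacity per unit length: r_n/Ω = (1/2.0) × 0.6 × 80 × (0.707 × 0.4375) = 7.423 kip/in.
8.386 > 7.423 → NOT adequate.

f_max ≈ 8.39 kip/in; NOT adequate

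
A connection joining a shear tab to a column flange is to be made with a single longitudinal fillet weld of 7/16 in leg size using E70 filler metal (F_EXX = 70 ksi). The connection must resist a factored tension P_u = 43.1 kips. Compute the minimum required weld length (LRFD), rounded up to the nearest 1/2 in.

Throat t_e = 0.707 × 0.4375 = 0.3093 in.
φr_n = 0.75 × 0.6 × 70 × 0.3093 = 9.743 kips/in.
L_req = P_u / φr_n = 43.1 / 9.743 = 4.424 in total.
Round up → use L = 4.5 in.

L = 4.5 in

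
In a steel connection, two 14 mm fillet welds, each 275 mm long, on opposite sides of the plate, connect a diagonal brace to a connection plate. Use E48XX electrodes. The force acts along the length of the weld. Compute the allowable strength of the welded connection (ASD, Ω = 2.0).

E48XX → F_EXX = 480 MPa.
Effective throat t_e = 0.707 × 14 = 9.898 mm.
Total length L = 550 mm; A_we = 9.898 × 550 = 5444 mm².
F_nw = 0.6 F_EXX = 0.6 × 480 = 288 MPa.
R_n = 288 × 5444 × 10⁻³ = 1568 kN; R_n/Ω = 1568/2.0 = 783.9 kN.

R_n/Ω ≈ 784 kN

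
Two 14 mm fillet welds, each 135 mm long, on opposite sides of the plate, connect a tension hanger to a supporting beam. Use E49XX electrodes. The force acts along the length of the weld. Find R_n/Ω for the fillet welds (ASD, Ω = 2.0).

E49XX → F_EXX = 490 MPa.
Effective throat t_e = 0.707 × 14 = 9.898 mm.
Total length L = 270 mm; A_we = 9.898 × 270 = 2672 mm².
F_nw = 0.6 F_EXX = 0.6 × 490 = 294 MPa.
R_n = 294 × 2672 × 10⁻³ = 785.7 kN; R_n/Ω = 785.7/2.0 = 392.9 kN.

R_n/Ω ≈ 393 kN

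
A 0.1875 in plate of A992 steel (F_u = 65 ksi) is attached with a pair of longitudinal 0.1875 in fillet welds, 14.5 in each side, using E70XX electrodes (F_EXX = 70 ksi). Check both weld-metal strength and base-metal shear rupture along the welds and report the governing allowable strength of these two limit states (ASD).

t_e = 0.707 × 0.1875 = 0.1326 in; L = 29 in.
Weld metal: R_n/Ω = (1/2.0) × 0.6 × 70 × 0.1326 × 29 = 80.73 kips.
Base metal (shear rupture): R_n/Ω = (1/2.0) × 0.6 × 65 × 0.1875 × 29 = 106 kips.
Governing: weld metal.

R_n/Ω ≈ 80.7 kips (weld metal governs)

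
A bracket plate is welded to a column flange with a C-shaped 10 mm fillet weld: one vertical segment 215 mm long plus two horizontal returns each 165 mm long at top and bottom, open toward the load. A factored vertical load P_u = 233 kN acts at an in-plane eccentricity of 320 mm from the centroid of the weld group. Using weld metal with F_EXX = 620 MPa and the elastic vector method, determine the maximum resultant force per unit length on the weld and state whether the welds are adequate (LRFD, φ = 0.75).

f_max ≈ 2200 N/mm; NOT adequate

Total weld length L_w = 545 mm. Treat welds as unit-width lines.
Centroid: x̄ = 2×165×82.5 / 545 = 49.95 mm from the vertical weld.
Polar moment about centroid: J = I_x + I_y = [215³/12 + 2×165×107.5²] + [215×49.95² + 2(165³/12 + 165×32.55²)] = 6277000 mm³.
Direct shear f_v = P/L_w = 233×10³ / 545 = 427.5 N/mm (vertical).
Torsion M = P·e = 233×10³ × 320 = 74560000 N·mm.
Critical point at (x, y) = (115, 107.5) from centroid. f_tx = M·y/J = 1277 N/mm; f_ty = M·x/J = 1367 N/mm.
Resultant f_max = √[f_tx² + (f_v + f_ty)²] = √[1277² + (427.5 + 1367)²] = 2202 N/mm.
Capacity per unit length: φr_n = 0.75 × 0.6 × 620 × (0.707 × 10) = 1973 N/mm.
2202 > 1973 → NOT adequate.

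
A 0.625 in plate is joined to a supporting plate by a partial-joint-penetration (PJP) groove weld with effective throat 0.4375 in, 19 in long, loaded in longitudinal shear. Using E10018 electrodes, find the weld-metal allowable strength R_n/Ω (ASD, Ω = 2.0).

E100XX → F_EXX = 100 ksi.
Effective throat (given) t_e = 0.4375 in.
A_we = 0.4375 × 19 = 8.312 in².
F_nw = 0.6 F_EXX = 60 ksi.
R_n/Ω = (60 × 8.312) / 2.0 = 249.4 kips.

R_n/Ω ≈ 249 kips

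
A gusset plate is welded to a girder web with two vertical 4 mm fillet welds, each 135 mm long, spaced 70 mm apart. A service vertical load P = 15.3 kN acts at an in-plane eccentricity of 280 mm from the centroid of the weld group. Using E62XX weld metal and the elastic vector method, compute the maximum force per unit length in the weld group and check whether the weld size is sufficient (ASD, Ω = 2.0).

f_max ≈ 468 N/mm; adequate

E62XX → F_EXX = 620 MPa.
Total weld length L_w = 270 mm. Treat welds as unit-width lines.
Polar moment about centroid: J = 2[d³/12 + d(b/2)²] = 2[135³/12 + 135×35²] = 740800 mm³.
Direct shear f_v = P/L_w = 15.3×10³ / 270 = 56.67 N/mm (vertical).
Torsion M = P·e = 15.3×10³ × 280 = 4284000 N·mm.
Critical point at (x, y) = (35, 67.5) from centroid. f_tx = M·y/J = 390.3 N/mm; f_ty = M·x/J = 202.4 N/mm.
Resultant f_max = √[f_tx² + (f_v + f_ty)²] = √[390.3² + (56.67 + 202.4)²] = 468.5 N/mm.
Capacity per unit length: r_n/Ω = (1/2.0) × 0.6 × 620 × (0.707 × 4) = 526 N/mm.
468.5 ≤ 526 → adequate.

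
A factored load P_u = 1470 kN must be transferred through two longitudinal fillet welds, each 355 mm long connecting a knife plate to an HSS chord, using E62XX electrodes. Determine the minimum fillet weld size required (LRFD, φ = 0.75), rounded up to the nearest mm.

w = 11 mm

E62XX → F_EXX = 620 MPa.
Total weld length L = 710 mm.
Required throat t_e = P_u / (φ × 0.6 F_EXX × L) = 1470 / (0.75 × 0.6 × 620 × 710 × 10⁻³) = 7.421 mm.
Required leg w = t_e / 0.707 = 10.5 mm → use 11 mm.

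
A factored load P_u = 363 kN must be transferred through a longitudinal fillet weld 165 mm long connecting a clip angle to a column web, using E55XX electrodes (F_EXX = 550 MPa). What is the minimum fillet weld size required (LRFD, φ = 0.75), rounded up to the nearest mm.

Total weld length L = 165 mm.
Required throat t_e = P_u / (φ × 0.6 F_EXX × L) = 363 / (0.75 × 0.6 × 550 × 165 × 10⁻³) = 8.889 mm.
Required leg w = t_e / 0.707 = 12.57 mm → use 13 mm.

w = 13 mm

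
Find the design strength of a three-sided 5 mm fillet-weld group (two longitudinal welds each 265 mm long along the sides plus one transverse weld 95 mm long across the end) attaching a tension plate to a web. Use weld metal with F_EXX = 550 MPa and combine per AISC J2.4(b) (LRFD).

φR_n ≈ 547 kN

t_e = 0.707 × 5 = 3.535 mm.
R_nwl = 0.6 × 550 × 3.535 × 530 × 10⁻³ = 618.3 kN (longitudinal, 2 welds).
R_nwt = 0.6 × 550 × 3.535 × 95 × 10⁻³ = 110.8 kN (transverse, base value).
(i) R_nwl + R_nwt = 729.1 kN; (ii) 0.85 R_nwl + 1.5 R_nwt = 691.8 kN.
R_n = max = 729.1 kN [governs: (i)]; φR_n = 546.8 kN.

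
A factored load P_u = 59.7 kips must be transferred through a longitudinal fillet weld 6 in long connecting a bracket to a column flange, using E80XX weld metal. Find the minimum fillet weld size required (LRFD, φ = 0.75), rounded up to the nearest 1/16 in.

w = 7/16 in

E80XX → F_EXX = 80 ksi.
Total weld length L = 6 in.
Required throat t_e = P_u / (φ × 0.6 F_EXX × L) = 59.7 / (0.75 × 0.6 × 80 × 6) = 0.2764 in.
Required leg w = t_e / 0.707 = 0.3909 in → use 7/16 in.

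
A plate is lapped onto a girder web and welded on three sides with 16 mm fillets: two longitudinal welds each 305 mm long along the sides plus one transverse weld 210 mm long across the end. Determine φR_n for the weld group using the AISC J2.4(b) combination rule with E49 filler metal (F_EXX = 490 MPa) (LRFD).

φR_n ≈ 2080 kN

t_e = 0.707 × 16 = 11.31 mm.
R_nwl = 0.6 × 490 × 11.31 × 610 × 10⁻³ = 2029 kN (longitudinal, 2 welds).
R_nwt = 0.6 × 490 × 11.31 × 210 × 10⁻³ = 698.4 kN (transverse, base value).
(i) R_nwl + R_nwt = 2727 kN; (ii) 0.85 R_nwl + 1.5 R_nwt = 2772 kN.
R_n = max = 2772 kN [governs: (ii)]; φR_n = 2079 kN.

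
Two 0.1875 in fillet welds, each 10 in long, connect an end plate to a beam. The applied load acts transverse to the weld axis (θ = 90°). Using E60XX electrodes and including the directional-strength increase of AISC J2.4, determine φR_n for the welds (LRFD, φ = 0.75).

φR_n ≈ 107 kips

E60XX → F_EXX = 60 ksi.
t_e = 0.707 × 0.1875 = 0.1326 in; A_we = 0.1326 × 20 = 2.651 in².
Directional factor: 1.0 + 0.5 sin^1.5(90°) = 1.5.
F_nw = 0.6 × 60 × 1.5 = 54 ksi.
φR_n = 0.75 × 54 × 2.651 = 107.4 kips.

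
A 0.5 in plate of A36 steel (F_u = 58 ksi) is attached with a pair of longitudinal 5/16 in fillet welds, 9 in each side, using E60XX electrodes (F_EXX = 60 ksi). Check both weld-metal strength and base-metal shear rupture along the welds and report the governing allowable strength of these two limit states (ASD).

R_n/Ω ≈ 71.6 kips (weld metal governs)

t_e = 0.707 × 0.3125 = 0.2209 in; L = 18 in.
Weld metal: R_n/Ω = (1/2.0) × 0.6 × 60 × 0.2209 × 18 = 71.58 kips.
Base metal (shear rupture): R_n/Ω = (1/2.0) × 0.6 × 58 × 0.5 × 18 = 156.6 kips.
Governing: weld metal.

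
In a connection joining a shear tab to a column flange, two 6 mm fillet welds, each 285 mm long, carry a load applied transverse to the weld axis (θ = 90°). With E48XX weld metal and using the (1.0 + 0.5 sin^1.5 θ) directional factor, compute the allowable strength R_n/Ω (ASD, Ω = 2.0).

R_n/Ω ≈ 522 kN

E48XX → F_EXX = 480 MPa.
t_e = 0.707 × 6 = 4.242 mm; A_we = 4.242 × 570 = 2418 mm².
Directional factor: 1.0 + 0.5 sin^1.5(90°) = 1.5.
F_nw = 0.6 × 480 × 1.5 = 432 MPa.
R_n/Ω = (432 × 2418) / 2.0 × 10⁻³ = 522.3 kN.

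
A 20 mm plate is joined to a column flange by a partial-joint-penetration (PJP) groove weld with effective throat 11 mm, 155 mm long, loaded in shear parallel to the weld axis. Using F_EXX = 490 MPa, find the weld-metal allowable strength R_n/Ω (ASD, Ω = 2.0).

R_n/Ω ≈ 251 kN

Effective throat (given) t_e = 11 mm.
A_we = 11 × 155 = 1705 mm².
F_nw = 0.6 F_EXX = 294 MPa.
R_n/Ω = (294 × 1705) / 2.0 × 10⁻³ = 250.6 kN.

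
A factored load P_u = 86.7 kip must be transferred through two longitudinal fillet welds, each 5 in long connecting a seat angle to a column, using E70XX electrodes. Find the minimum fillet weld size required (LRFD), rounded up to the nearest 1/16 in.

w = 7/16 in

E70XX → F_EXX = 70 ksi.
Total weld length L = 10 in.
Required throat t_e = P_u / (φ × 0.6 F_EXX × L) = 86.7 / (0.75 × 0.6 × 70 × 10) = 0.2752 in.
Required leg w = t_e / 0.707 = 0.3893 in → use 7/16 in.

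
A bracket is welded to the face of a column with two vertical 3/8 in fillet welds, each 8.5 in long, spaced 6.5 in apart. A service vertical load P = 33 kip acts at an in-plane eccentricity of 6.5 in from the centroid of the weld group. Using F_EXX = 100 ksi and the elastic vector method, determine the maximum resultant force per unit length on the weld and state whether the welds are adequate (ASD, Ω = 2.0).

Total weld length L_w = 17 in. Treat welds as unit-width lines.
Polar moment about centroid: J = 2[d³/12 + d(b/2)²] = 2[8.5³/12 + 8.5×3.25²] = 281.9 in³.
Direct shear f_v = P/L_w = 33 / 17 = 1.941 kip/in (vertical).
Torsion M = P·e = 33 × 6.5 = 214.5 kip·in.
Critical point at (x, y) = (3.25, 4.25) from centroid. f_tx = M·y/J = 3.234 kip/in; f_ty = M·x/J = 2.473 kip/in.
Resultant f_max = √[f_tx² + (f_v + f_ty)²] = √[3.234² + (1.941 + 2.473)²] = 5.472 kip/in.
Capacity per unit length: r_n/Ω = (1/2.0) × 0.6 × 100 × (0.707 × 0.375) = 7.954 kip/in.
5.472 ≤ 7.954 → adequate.

f_max ≈ 5.47 kip/in; adequate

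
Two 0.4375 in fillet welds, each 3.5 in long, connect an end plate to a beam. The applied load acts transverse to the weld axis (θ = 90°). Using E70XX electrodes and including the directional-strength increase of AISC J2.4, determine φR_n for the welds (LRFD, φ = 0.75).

E70XX → F_EXX = 70 ksi.
t_e = 0.707 × 0.4375 = 0.3093 in; A_we = 0.3093 × 7 = 2.165 in².
Directional factor: 1.0 + 0.5 sin^1.5(90°) = 1.5.
F_nw = 0.6 × 70 × 1.5 = 63 ksi.
φR_n = 0.75 × 63 × 2.165 = 102.3 kip.

φR_n ≈ 102 kip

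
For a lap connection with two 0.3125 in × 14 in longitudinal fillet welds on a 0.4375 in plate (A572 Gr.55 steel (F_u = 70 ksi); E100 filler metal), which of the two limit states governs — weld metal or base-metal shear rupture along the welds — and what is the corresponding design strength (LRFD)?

E100XX → F_EXX = 100 ksi.
t_e = 0.707 × 0.3125 = 0.2209 in; L = 28 in.
Weld metal: φR_n = 0.75 × 0.6 × 100 × 0.2209 × 28 = 278.4 kips.
Base metal (shear rupture): φR_n = 0.75 × 0.6 × 70 × 0.4375 × 28 = 385.9 kips.
Governing: weld metal.

φR_n ≈ 278 kips (weld metal governs)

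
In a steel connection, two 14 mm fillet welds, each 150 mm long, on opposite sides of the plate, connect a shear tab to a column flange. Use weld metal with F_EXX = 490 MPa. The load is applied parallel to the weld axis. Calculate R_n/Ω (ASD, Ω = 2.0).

Effective throat t_e = 0.707 × 14 = 9.898 mm.
Total length L = 300 mm; A_we = 9.898 × 300 = 2969 mm².
F_nw = 0.6 F_EXX = 0.6 × 490 = 294 MPa.
R_n = 294 × 2969 × 10⁻³ = 873 kN; R_n/Ω = 873/2.0 = 436.5 kN.

R_n/Ω ≈ 437 kN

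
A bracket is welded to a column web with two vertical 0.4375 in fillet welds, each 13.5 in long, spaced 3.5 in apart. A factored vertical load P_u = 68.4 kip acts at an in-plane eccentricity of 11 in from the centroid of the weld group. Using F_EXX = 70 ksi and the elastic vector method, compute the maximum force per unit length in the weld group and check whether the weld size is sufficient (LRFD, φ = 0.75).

f_max ≈ 11.5 kip/in; NOT adequate

Total weld length L_w = 27 in. Treat welds as unit-width lines.
Polar moment about centroid: J = 2[d³/12 + d(b/2)²] = 2[13.5³/12 + 13.5×1.75²] = 492.8 in³.
Direct shear f_v = P/L_w = 68.4 / 27 = 2.533 kip/in (vertical).
Torsion M = P·e = 68.4 × 11 = 752.4 kip·in.
Critical point at (x, y) = (1.75, 6.75) from centroid. f_tx = M·y/J = 10.31 kip/in; f_ty = M·x/J = 2.672 kip/in.
Resultant f_max = √[f_tx² + (f_v + f_ty)²] = √[10.31² + (2.533 + 2.672)²] = 11.55 kip/in.
Capacity per unit length: φr_n = 0.75 × 0.6 × 70 × (0.707 × 0.4375) = 9.743 kip/in.
11.55 > 9.743 → NOT adequate.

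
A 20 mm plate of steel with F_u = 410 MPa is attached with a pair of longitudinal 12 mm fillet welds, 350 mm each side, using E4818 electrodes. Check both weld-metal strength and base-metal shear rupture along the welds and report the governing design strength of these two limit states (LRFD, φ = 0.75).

φR_n ≈ 1280 kN (weld metal governs)

E48XX → F_EXX = 480 MPa.
t_e = 0.707 × 12 = 8.484 mm; L = 700 mm.
Weld metal: φR_n = 0.75 × 0.6 × 480 × 8.484 × 700 × 10⁻³ = 1283 kN.
Base metal (shear rupture): φR_n = 0.75 × 0.6 × 410 × 20 × 700 × 10⁻³ = 2583 kN.
Governing: weld metal.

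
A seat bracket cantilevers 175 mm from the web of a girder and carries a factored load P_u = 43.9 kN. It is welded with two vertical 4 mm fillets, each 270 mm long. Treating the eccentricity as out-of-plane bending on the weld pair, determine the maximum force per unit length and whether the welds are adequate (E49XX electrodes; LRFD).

E49XX → F_EXX = 490 MPa.
L_w = 2 × 270 = 540 mm; section modulus (unit throat) S = 2 × L²/6 = 24300 mm².
Direct shear f_v = P/L_w = 43.9×10³/540 = 81.3 N/mm.
Moment M = P × e = 43.9×10³ × 175 = 7682500 N·mm; bending f_b = M/S = 316.2 N/mm.
f_max = √(f_v² + f_b²) = √(81.3² + 316.2²) = 326.4 N/mm.
φr_n = 0.75 × 0.6 × 490 × (0.707 × 4) = 623.6 N/mm → adequate.

f_max ≈ 326 N/mm; adequate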